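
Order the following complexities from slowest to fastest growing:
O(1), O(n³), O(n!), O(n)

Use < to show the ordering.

Ordered by growth rate: O(1) < O(n) < O(n³) < O(n!)

Answer: O(1) < O(n) < O(n³) < O(n!)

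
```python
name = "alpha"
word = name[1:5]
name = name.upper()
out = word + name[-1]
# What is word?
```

Trace:
`name = "alpha"` → name = 'alpha'
`word = name[1:5]` → word = 'lpha'
`name = name.upper()` → name = 'ALPHA'
`out = word + name[-1]` → out = 'lphaA'
So word = 'lpha'

Answer: 'lpha'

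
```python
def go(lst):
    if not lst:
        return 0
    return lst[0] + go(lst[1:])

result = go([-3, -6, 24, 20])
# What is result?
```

(-3) + (-6) + 24 + 20 + 0 = 35

Answer: 35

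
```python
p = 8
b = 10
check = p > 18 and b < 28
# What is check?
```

Trace:
`p = 8` → p = 8
`b = 10` → b = 10
`check = p > 18 and b < 28` → check = False
So check = False

Answer: False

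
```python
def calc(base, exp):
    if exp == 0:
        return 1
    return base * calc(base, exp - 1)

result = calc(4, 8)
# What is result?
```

calc(4, 8) = 4 * 4 * 4 * 4 * 4 * 4 * 4 * 4 = 65536

Answer: 65536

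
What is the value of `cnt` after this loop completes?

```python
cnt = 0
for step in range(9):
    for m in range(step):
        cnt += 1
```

Triangle number: 0+1+2+...+8
`cnt` takes the values: 0 → 1 → 2 → 3 → 4 → 5 → 6 → 7 → 8 → 9 → 10 → 11 → 12 → 13 → 14 → 15 → 16 → 17 → 18 → 19 → 20 → 21 → 22 → 23 → 24 → 25 → 26 → 27 → 28 → 29 → 30 → 31 → 32 → 33 → 34 → 35 → 36

Answer: 36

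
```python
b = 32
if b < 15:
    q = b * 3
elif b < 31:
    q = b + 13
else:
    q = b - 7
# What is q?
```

Trace:
`b = 32` → b = 32
`if b < 15: ...` → b < 15 is False, b < 31 is False, take else branch → q = 25
So q = 25

Answer: 25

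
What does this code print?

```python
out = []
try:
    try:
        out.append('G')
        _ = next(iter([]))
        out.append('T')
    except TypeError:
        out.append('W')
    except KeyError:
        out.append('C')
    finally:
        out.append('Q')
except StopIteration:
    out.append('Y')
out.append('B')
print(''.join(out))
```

Execution trace: 'G' (try body) → 'Q' (finally) → 'Y' (outer except StopIteration) → 'B' (after the try/except). Output: GQYB

Answer: GQYB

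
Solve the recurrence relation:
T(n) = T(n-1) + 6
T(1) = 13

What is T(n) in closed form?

Unrolling: T(n) = T(1) + 6·(n-1) = 13 + 6(n-1) = 6n + 7.

Answer: T(n) = 6n + 7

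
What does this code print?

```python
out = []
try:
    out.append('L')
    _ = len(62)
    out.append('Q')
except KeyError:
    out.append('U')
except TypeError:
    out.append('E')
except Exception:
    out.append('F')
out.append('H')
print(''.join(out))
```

Execution trace: 'L' (try body) → 'E' (except TypeError) → 'H' (after the try/except). Output: LEH

Answer: LEH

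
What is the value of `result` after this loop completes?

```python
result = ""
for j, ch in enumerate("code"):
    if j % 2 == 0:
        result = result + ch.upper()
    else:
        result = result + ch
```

Uppercase even positions in 'code'
`result` takes the values: "" → "C" → "Co" → "CoD" → "CoDe"

Answer: "CoDe"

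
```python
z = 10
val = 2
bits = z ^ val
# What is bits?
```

Trace:
`z = 10` → z = 10
`val = 2` → val = 2
`bits = z ^ val` → bits = 8
So bits = 8

Answer: 8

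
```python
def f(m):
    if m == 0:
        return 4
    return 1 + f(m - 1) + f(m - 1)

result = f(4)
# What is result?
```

f(m) = 1 + 2·f(m-1), f(0)=4. Closed form: (4+1)·2^4 - 1 = 79.

Answer: 79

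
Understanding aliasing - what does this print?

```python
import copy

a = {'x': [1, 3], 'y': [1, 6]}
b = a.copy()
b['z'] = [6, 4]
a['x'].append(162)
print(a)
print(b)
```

Key concept: shallow copy of dict with mutable values.
Step by step:
`a = {'x': [1, 3], 'y': [1, 6]}` → a = {'x': [1, 3], 'y': [1, 6]}
`b = a.copy()` → b = {'x': [1, 3], 'y': [1, 6]}
`b['z'] = [6, 4]` → b = {'x': [1, 3], 'y': [1, 6], 'z': [6, 4]}
`a['x'].append(162)` → a = {'x': [1, 3, 162], 'y': [1, 6]}; b = {'x': [1, 3, 162], 'y': [1, 6], 'z': [6, 4]}
`print(a)` → prints {'x': [1, 3, 162], 'y': [1, 6]}
`print(b)` → prints {'x': [1, 3, 162], 'y': [1, 6], 'z': [6, 4]}

Answer:
{'x': [1, 3, 162], 'y': [1, 6]}
{'x': [1, 3, 162], 'y': [1, 6], 'z': [6, 4]}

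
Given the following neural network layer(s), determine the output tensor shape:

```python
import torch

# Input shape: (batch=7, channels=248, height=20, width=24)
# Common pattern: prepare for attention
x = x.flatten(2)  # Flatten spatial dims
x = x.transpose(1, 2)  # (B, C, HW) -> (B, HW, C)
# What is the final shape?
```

Input: (7, 248, 20, 24) -> after flatten(2): (7, 248, 480) -> Output: (7, 480, 248)

Answer: (7, 480, 248)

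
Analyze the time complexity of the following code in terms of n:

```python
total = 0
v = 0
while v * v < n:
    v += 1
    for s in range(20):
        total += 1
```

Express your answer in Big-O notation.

Each loop level contributes: √n × 1. Multiplying the contributions gives O(√n).

Answer: O(√n)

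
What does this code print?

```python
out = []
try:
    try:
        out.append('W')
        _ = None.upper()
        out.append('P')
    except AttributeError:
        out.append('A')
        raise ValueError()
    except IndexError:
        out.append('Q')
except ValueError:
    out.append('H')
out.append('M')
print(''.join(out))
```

Execution trace: 'W' (inner try body) → 'A' (inner except AttributeError) → 'H' (outer except ValueError) → 'M' (after the try/except). Output: WAHM

Answer: WAHM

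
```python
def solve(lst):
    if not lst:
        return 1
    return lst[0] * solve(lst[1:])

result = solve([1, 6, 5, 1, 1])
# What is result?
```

Product over [1, 6, 5, 1, 1] = 1 * 6 * 5 * 1 * 1 = 30

Answer: 30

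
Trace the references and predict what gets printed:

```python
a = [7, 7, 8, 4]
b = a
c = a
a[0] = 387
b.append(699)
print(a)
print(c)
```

Key concept: multiple aliases.
Step by step:
`a = [7, 7, 8, 4]` → a = [7, 7, 8, 4]
`b = a` → b = [7, 7, 8, 4] (same object as a)
`c = a` → c = [7, 7, 8, 4] (same object as a, b)
`a[0] = 387` → a = [387, 7, 8, 4] (same object as b, c); b = [387, 7, 8, 4] (same object as a, c); c = [387, 7, 8, 4] (same object as a, b)
`b.append(699)` → a = [387, 7, 8, 4, 699] (same object as b, c); b = [387, 7, 8, 4, 699] (same object as a, c); c = [387, 7, 8, 4, 699] (same object as a, b)
`print(a)` → prints [387, 7, 8, 4, 699]
`print(c)` → prints [387, 7, 8, 4, 699]

Answer:
[387, 7, 8, 4, 699]
[387, 7, 8, 4, 699]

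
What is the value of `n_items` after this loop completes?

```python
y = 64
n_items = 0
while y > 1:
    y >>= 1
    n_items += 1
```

Count right shifts until 1
`n_items` takes the values: 0 → 1 → 2 → 3 → 4 → 5 → 6

Answer: 6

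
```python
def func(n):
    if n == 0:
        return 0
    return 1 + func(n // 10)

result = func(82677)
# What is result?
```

Count of digits of 82677: 5

Answer: 5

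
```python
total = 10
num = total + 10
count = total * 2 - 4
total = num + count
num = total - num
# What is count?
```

Trace:
`total = 10` → total = 10
`num = total + 10` → num = 20
`count = total * 2 - 4` → count = 16
`total = num + count` → total = 36
`num = total - num` → num = 16
So count = 16

Answer: 16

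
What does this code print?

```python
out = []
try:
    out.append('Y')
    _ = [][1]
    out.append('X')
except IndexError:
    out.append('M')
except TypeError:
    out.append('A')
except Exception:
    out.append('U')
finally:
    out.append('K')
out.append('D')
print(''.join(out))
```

Execution trace: 'Y' (try body) → 'M' (except IndexError) → 'K' (finally) → 'D' (after the try/except). Output: YMKD

Answer: YMKD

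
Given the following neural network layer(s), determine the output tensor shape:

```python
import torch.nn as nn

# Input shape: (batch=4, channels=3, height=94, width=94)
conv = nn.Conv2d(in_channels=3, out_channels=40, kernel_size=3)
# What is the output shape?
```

Input: (4, 3, 94, 94) -> Output: (4, 40, 92, 92)

Answer: (4, 40, 92, 92)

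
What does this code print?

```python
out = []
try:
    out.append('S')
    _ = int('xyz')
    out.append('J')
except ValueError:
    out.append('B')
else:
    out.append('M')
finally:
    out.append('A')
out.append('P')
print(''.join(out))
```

Execution trace: 'S' (try body) → 'B' (except ValueError) → 'A' (finally) → 'P' (after the try/except). Output: SBAP

Answer: SBAP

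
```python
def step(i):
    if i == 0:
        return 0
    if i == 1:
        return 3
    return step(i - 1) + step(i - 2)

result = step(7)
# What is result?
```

Build up from base cases: step(0)=0, step(1)=3, step(2)=3, step(3)=6, step(4)=9, step(5)=15, step(6)=24, ..., step(7)=39

Answer: 39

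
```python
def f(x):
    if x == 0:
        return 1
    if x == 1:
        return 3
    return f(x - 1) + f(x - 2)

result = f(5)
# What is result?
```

Build up from base cases: f(0)=1, f(1)=3, f(2)=4, f(3)=7, f(4)=11, f(5)=18

Answer: 18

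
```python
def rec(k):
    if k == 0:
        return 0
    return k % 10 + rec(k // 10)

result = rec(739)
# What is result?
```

Sum of digits of 739: 9 + 3 + 7 = 19

Answer: 19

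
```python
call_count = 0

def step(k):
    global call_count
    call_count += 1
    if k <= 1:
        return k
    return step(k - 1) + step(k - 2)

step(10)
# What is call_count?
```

Calls(k) = 1 + Calls(k-1) + Calls(k-2); Calls(0)=Calls(1)=1. For k=10 this gives 177.

Answer: 177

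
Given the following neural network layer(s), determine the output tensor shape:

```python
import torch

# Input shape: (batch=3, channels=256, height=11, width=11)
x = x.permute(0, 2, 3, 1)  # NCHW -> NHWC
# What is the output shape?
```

Input: (3, 256, 11, 11) -> Output: (3, 11, 11, 256)

Answer: (3, 11, 11, 256)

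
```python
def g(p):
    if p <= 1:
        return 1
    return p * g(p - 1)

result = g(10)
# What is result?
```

g(10) = 10 * 9 * 8 * 7 * 6 * 5 * 4 * 3 * 2 * 1 = 3628800

Answer: 3628800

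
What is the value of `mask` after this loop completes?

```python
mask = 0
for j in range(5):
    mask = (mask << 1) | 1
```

Build 5 consecutive 1-bits: 0b11111
`mask` takes the values: 0 → 1 → 3 → 7 → 15 → 31

Answer: 31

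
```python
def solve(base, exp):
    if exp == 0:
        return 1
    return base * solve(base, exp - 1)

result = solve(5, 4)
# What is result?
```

solve(5, 4) = 5 * 5 * 5 * 5 = 625

Answer: 625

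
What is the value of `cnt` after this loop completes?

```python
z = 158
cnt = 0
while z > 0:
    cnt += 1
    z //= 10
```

Count digits by repeated division by 10
`cnt` takes the values: 0 → 1 → 2 → 3

Answer: 3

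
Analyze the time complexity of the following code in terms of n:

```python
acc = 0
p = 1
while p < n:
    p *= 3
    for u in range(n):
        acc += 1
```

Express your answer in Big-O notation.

Each loop level contributes: log n × n. Multiplying the contributions gives O(n log n).

Answer: O(n log n)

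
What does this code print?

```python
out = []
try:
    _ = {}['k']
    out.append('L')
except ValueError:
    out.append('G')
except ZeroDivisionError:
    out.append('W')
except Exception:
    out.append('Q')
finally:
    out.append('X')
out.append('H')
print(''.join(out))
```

Execution trace: 'Q' (except Exception) → 'X' (finally) → 'H' (after the try/except). Output: QXH

Answer: QXH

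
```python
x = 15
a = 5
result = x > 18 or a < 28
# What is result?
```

Trace:
`x = 15` → x = 15
`a = 5` → a = 5
`result = x > 18 or a < 28` → result = True
So result = True

Answer: True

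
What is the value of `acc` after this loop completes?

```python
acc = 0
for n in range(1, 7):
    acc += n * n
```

Sum of squares 1² to 6² = 91
`acc` takes the values: 0 → 1 → 5 → 14 → 30 → 55 → 91

Answer: 91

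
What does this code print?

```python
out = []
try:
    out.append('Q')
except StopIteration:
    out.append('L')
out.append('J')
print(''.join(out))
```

Execution trace: 'Q' (try body, no exception) → 'J' (after the try/except). Output: QJ

Answer: QJ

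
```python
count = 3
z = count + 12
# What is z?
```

Trace:
`count = 3` → count = 3
`z = count + 12` → z = 15
So z = 15

Answer: 15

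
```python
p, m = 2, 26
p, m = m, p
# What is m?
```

Trace:
`p, m = 2, 26` → p = 2; m = 26
`p, m = m, p` → p = 26; m = 2
So m = 2

Answer: 2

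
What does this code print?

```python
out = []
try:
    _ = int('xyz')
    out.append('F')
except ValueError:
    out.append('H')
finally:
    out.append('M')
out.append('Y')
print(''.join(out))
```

Execution trace: 'H' (except ValueError) → 'M' (finally) → 'Y' (after the try/except). Output: HMY

Answer: HMY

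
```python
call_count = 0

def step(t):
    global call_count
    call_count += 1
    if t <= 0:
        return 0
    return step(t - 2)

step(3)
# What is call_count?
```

Linear recursion stepping by 2: 3 calls from t=3 down to ≤0.

Answer: 3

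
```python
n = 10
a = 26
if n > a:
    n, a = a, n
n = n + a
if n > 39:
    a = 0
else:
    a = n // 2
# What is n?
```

Trace:
`n = 10` → n = 10
`a = 26` → a = 26
`if n > a: ...` → n > a is False → no variable changes
`n = n + a` → n = 36
`if n > 39: ...` → n > 39 is False, take else branch → a = 18
So n = 36

Answer: 36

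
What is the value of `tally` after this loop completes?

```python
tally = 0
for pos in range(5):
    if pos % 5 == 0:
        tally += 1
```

Count numbers divisible by 5 in range(5)
`tally` takes the values: 0 → 1

Answer: 1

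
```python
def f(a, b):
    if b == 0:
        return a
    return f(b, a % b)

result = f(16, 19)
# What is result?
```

f(16, 19) -> f(19, 16) -> f(16, 3) -> f(3, 1) -> f(1, 0) -> 1

Answer: 1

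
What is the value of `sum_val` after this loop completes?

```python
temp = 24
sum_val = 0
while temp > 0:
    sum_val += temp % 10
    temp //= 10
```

Sum digits of 24
`sum_val` takes the values: 0 → 4 → 6

Answer: 6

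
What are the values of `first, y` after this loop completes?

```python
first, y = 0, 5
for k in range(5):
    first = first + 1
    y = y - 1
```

first goes 0→5, y goes 5→0
`first, y` takes the values: (0, 5) → (1, 5) → (1, 4) → (2, 4) → (2, 3) → (3, 3) → (3, 2) → (4, 2) → (4, 1) → (5, 1) → (5, 0)

Answer: 5, 0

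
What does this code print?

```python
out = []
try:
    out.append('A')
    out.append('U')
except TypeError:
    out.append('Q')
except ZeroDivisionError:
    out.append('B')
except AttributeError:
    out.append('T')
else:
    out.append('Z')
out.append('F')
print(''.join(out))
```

Execution trace: 'A' (try body) → 'U' (try body, no exception) → 'Z' (else) → 'F' (after the try/except). Output: AUZF

Answer: AUZF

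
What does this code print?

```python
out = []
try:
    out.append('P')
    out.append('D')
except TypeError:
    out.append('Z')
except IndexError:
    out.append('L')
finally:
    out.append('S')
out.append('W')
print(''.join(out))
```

Execution trace: 'P' (try body) → 'D' (try body, no exception) → 'S' (finally) → 'W' (after the try/except). Output: PDSW

Answer: PDSW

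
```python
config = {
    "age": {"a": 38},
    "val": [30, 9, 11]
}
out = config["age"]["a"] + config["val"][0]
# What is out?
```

Trace:
`config = { ...` → config = {'age': {'a': 38}, 'val': [30, 9, 11]}
`out = config["age"]["a"] + config["val"][0]` → out = 68
So out = 68

Answer: 68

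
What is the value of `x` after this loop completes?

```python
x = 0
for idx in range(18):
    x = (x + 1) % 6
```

Increment mod 6, 18 times = 0
`x` takes the values: 0 → 1 → 2 → 3 → 4 → 5 → 0 → 1 → 2 → 3 → 4 → 5 → 0 → 1 → 2 → 3 → 4 → 5 → 0

Answer: 0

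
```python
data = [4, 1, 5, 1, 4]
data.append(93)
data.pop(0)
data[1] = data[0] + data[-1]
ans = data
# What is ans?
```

Trace:
`data = [4, 1, 5, 1, 4]` → data = [4, 1, 5, 1, 4]
`data.append(93)` → data = [4, 1, 5, 1, 4, 93]
`data.pop(0)` → data = [1, 5, 1, 4, 93]
`data[1] = data[0] + data[-1]` → data = [1, 94, 1, 4, 93]
`ans = data` → ans = [1, 94, 1, 4, 93]
So ans = [1, 94, 1, 4, 93]

Answer: [1, 94, 1, 4, 93]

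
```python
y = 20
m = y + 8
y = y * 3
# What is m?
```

Trace:
`y = 20` → y = 20
`m = y + 8` → m = 28
`y = y * 3` → y = 60
So m = 28

Answer: 28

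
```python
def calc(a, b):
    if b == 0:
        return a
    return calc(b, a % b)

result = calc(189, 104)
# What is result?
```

calc(189, 104) -> calc(104, 85) -> calc(85, 19) -> calc(19, 9) -> calc(9, 1) -> calc(1, 0) -> 1

Answer: 1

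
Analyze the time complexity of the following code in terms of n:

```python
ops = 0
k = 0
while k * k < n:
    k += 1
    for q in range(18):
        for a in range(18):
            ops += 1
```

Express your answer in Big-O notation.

Each loop level contributes: √n × 1 × 1. Multiplying the contributions gives O(√n).

Answer: O(√n)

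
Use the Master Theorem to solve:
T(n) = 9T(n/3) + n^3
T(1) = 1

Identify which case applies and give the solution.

a=9, b=3, f(n)=n^3. log_3(9) = 2. Since c=3 > 2 and the regularity condition holds (9(n/3)^3 = (9/3^3)n^3 with 9/3^3 < 1), Case 3 applies: T(n) = Θ(f(n)) = O(n^3).

Answer: O(n^3) - Case 3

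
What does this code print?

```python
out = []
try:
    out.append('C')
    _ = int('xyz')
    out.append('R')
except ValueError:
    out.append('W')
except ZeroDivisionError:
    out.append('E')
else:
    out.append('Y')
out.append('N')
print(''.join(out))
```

Execution trace: 'C' (try body) → 'W' (except ValueError) → 'N' (after the try/except). Output: CWN

Answer: CWN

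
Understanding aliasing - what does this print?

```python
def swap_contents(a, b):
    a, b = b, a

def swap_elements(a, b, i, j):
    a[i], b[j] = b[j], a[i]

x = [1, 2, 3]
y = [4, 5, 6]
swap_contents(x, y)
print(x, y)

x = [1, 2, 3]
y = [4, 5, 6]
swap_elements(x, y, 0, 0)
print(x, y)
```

Key concept: parameter rebinding vs mutation.
Step by step:
`x = [1, 2, 3]` → x = [1, 2, 3]
`y = [4, 5, 6]` → y = [4, 5, 6]
`swap_contents(x, y)` → no visible change to tracked variables
`print(x, y)` → prints [1, 2, 3] [4, 5, 6]
`x = [1, 2, 3]` → x = [1, 2, 3]
`y = [4, 5, 6]` → y = [4, 5, 6]
`swap_elements(x, y, 0, 0)` → x = [4, 2, 3]; y = [1, 5, 6]
`print(x, y)` → prints [4, 2, 3] [1, 5, 6]

Answer:
[1, 2, 3] [4, 5, 6]
[4, 2, 3] [1, 5, 6]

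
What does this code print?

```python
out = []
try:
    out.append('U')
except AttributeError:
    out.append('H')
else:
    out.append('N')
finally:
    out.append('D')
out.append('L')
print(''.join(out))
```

Execution trace: 'U' (try body, no exception) → 'N' (else) → 'D' (finally) → 'L' (after the try/except). Output: UNDL

Answer: UNDL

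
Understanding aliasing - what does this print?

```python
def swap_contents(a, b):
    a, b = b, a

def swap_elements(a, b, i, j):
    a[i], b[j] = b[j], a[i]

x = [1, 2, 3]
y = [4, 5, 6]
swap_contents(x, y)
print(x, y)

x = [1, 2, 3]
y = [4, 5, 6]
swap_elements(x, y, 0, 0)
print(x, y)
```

Key concept: parameter rebinding vs mutation.
Step by step:
`x = [1, 2, 3]` → x = [1, 2, 3]
`y = [4, 5, 6]` → y = [4, 5, 6]
`swap_contents(x, y)` → no visible change to tracked variables
`print(x, y)` → prints [1, 2, 3] [4, 5, 6]
`x = [1, 2, 3]` → x = [1, 2, 3]
`y = [4, 5, 6]` → y = [4, 5, 6]
`swap_elements(x, y, 0, 0)` → x = [4, 2, 3]; y = [1, 5, 6]
`print(x, y)` → prints [4, 2, 3] [1, 5, 6]

Answer:
[1, 2, 3] [4, 5, 6]
[4, 2, 3] [1, 5, 6]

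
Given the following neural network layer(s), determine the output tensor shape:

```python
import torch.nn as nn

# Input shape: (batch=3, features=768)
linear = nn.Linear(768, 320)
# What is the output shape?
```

Input: (3, 768) -> Output: (3, 320)

Answer: (3, 320)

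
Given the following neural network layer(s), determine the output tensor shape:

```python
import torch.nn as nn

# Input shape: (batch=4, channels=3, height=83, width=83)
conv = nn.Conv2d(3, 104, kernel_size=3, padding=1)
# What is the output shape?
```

Input: (4, 3, 83, 83) -> Output: (4, 104, 83, 83)

Answer: (4, 104, 83, 83)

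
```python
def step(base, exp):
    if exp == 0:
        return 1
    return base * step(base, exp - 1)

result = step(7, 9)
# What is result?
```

step(7, 9) = 7 * 7 * 7 * 7 * 7 * 7 * 7 * 7 * 7 = 40353607

Answer: 40353607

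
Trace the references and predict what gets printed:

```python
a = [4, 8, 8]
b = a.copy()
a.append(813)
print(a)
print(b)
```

Key concept: list.copy() creates independent copy.
Step by step:
`a = [4, 8, 8]` → a = [4, 8, 8]
`b = a.copy()` → b = [4, 8, 8]
`a.append(813)` → a = [4, 8, 8, 813]
`print(a)` → prints [4, 8, 8, 813]
`print(b)` → prints [4, 8, 8]

Answer:
[4, 8, 8, 813]
[4, 8, 8]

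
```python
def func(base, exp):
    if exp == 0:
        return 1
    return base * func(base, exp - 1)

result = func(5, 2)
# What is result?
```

func(5, 2) = 5 * 5 = 25

Answer: 25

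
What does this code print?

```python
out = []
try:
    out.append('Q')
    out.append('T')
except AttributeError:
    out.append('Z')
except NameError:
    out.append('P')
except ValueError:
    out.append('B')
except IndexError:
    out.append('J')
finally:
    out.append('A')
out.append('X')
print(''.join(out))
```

Execution trace: 'Q' (try body) → 'T' (try body, no exception) → 'A' (finally) → 'X' (after the try/except). Output: QTAX

Answer: QTAX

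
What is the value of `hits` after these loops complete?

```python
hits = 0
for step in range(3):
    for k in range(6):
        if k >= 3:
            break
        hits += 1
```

Inner breaks at 3, outer runs 3 times
`hits` takes the values: 0 → 1 → 2 → 3 → 4 → 5 → 6 → 7 → 8 → 9

Answer: 9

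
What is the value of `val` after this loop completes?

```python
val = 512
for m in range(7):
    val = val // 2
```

Halve 7 times: 512 // 2^7 = 4
`val` takes the values: 512 → 256 → 128 → 64 → 32 → 16 → 8 → 4

Answer: 4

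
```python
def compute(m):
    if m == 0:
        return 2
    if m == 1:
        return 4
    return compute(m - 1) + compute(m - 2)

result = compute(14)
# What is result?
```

Build up from base cases: compute(0)=2, compute(1)=4, compute(2)=6, compute(3)=10, compute(4)=16, compute(5)=26, compute(6)=42, ..., compute(14)=1974

Answer: 1974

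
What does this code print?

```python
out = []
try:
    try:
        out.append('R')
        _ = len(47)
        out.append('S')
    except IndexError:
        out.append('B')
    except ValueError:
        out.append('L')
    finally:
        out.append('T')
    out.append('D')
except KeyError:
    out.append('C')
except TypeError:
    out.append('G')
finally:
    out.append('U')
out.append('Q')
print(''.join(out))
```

Execution trace: 'R' (inner try body) → 'T' (inner finally) → 'G' (except TypeError) → 'U' (finally) → 'Q' (after the try/except). Output: RTGUQ

Answer: RTGUQ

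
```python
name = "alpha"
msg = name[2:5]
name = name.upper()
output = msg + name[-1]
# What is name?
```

Trace:
`name = "alpha"` → name = 'alpha'
`msg = name[2:5]` → msg = 'pha'
`name = name.upper()` → name = 'ALPHA'
`output = msg + name[-1]` → output = 'phaA'
So name = 'ALPHA'

Answer: 'ALPHA'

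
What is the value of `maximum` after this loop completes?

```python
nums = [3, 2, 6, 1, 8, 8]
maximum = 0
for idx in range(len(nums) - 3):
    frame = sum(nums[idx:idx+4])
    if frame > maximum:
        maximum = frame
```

Max sum of 4-element window in [3, 2, 6, 1, 8, 8]
`maximum` takes the values: 0 → 12 → 17 → 23

Answer: 23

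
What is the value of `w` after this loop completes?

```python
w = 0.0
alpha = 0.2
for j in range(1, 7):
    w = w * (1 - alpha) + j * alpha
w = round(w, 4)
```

Moving average with lr=0.2
`w` takes the values: 0.0 → 0.2 → 0.56 → 1.048 → 1.6384 → 2.31072 → 3.048576 → 3.0486

Answer: 3.0486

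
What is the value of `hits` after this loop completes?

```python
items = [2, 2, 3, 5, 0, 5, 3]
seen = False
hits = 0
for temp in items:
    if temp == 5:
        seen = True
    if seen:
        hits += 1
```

Count elements after first 5 in [2, 2, 3, 5, 0, 5, 3]
`hits` takes the values: 0 → 1 → 2 → 3 → 4

Answer: 4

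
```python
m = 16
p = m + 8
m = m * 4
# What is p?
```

Trace:
`m = 16` → m = 16
`p = m + 8` → p = 24
`m = m * 4` → m = 64
So p = 24

Answer: 24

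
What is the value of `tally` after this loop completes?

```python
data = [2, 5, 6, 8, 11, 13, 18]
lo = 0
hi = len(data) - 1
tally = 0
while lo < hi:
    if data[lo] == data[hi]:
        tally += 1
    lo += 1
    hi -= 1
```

Count matching pairs from ends
`tally` takes the values: 0

Answer: 0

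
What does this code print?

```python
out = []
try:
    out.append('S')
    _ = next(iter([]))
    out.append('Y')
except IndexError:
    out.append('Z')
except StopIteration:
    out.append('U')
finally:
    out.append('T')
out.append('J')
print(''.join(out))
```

Execution trace: 'S' (try body) → 'U' (except StopIteration) → 'T' (finally) → 'J' (after the try/except). Output: SUTJ

Answer: SUTJ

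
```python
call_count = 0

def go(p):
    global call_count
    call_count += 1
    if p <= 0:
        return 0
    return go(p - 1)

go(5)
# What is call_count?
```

Linear recursion stepping by 1: 6 calls from p=5 down to ≤0.

Answer: 6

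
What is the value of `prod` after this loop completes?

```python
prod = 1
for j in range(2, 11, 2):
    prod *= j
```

Product of even numbers 2 to 10
`prod` takes the values: 1 → 2 → 8 → 48 → 384 → 3840

Answer: 3840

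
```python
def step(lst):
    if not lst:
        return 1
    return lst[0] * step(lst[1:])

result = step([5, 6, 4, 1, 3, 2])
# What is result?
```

Product over [5, 6, 4, 1, 3, 2] = 5 * 6 * 4 * 1 * 3 * 2 = 720

Answer: 720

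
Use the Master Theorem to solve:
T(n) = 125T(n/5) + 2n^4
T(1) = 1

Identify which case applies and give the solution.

a=125, b=5, f(n)=2n^4. log_5(125) = 3. Since c=4 > 3 and the regularity condition holds (125(n/5)^4 = (125/5^4)n^4 with 125/5^4 < 1), Case 3 applies: T(n) = Θ(f(n)) = O(n^4).

Answer: O(n^4) - Case 3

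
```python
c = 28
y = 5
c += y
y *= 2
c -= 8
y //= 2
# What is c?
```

Trace:
`c = 28` → c = 28
`y = 5` → y = 5
`c += y` → c = 33
`y *= 2` → y = 10
`c -= 8` → c = 25
`y //= 2` → y = 5
So c = 25

Answer: 25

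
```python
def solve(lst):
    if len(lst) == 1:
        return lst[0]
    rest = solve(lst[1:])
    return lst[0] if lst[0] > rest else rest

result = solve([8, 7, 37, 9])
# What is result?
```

Recursive max over [8, 7, 37, 9] = 37

Answer: 37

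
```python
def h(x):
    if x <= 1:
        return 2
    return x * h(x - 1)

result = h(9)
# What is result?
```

h(9) = 9 * 8 * 7 * 6 * 5 * 4 * 3 * 2 * 2 = 725760

Answer: 725760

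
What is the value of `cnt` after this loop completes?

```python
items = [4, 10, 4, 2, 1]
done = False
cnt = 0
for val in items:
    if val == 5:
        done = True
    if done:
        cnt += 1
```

Count elements after first 5 in [4, 10, 4, 2, 1]
`cnt` takes the values: 0

Answer: 0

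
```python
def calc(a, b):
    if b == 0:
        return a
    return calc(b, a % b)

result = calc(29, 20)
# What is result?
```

calc(29, 20) -> calc(20, 9) -> calc(9, 2) -> calc(2, 1) -> calc(1, 0) -> 1

Answer: 1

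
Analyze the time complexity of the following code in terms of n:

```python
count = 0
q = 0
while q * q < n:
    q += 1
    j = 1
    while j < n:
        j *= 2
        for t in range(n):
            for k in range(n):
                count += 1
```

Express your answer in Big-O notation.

Each loop level contributes: √n × log n × n × n. Multiplying the contributions gives O(n^2√n log n).

Answer: O(n^2√n log n)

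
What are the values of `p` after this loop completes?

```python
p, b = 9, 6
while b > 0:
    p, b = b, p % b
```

GCD of 9 and 6
`p` takes the values: 9 → 6 → 3

Answer: 3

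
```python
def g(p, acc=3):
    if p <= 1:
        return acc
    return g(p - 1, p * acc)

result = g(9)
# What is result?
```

Accumulator trace (n, acc): (9, 3) -> (8, 27) -> (7, 216) -> (6, 1512) -> (5, 9072) -> (4, 45360) -> (3, 181440) -> (2, 544320) -> (1, 1088640) -> return 1088640

Answer: 1088640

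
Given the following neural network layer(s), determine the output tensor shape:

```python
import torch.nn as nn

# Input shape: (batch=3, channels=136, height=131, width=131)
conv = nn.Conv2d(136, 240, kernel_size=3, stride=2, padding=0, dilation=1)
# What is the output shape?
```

Input: (3, 136, 131, 131) -> Output: (3, 240, 65, 65)

Answer: (3, 240, 65, 65)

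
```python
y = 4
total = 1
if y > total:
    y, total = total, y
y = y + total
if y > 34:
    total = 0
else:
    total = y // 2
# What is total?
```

Trace:
`y = 4` → y = 4
`total = 1` → total = 1
`if y > total: ...` → y > total is True → y = 1; total = 4
`y = y + total` → y = 5
`if y > 34: ...` → y > 34 is False, take else branch → total = 2
So total = 2

Answer: 2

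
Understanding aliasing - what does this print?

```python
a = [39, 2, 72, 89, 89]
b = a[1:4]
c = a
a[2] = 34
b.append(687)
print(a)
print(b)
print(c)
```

Key concept: slice vs alias.
Step by step:
`a = [39, 2, 72, 89, 89]` → a = [39, 2, 72, 89, 89]
`b = a[1:4]` → b = [2, 72, 89]
`c = a` → c = [39, 2, 72, 89, 89] (same object as a)
`a[2] = 34` → a = [39, 2, 34, 89, 89] (same object as c); c = [39, 2, 34, 89, 89] (same object as a)
`b.append(687)` → b = [2, 72, 89, 687]
`print(a)` → prints [39, 2, 34, 89, 89]
`print(b)` → prints [2, 72, 89, 687]
`print(c)` → prints [39, 2, 34, 89, 89]

Answer:
[39, 2, 34, 89, 89]
[2, 72, 89, 687]
[39, 2, 34, 89, 89]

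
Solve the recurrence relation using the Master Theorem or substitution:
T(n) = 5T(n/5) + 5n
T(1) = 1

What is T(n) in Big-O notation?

By Master Theorem: a=5, b=5, f(n)=5n. Since log_5(5) = 1 and f(n) = Θ(n^1), Case 2 applies. T(n) = O(n log n).

Answer: O(n log n)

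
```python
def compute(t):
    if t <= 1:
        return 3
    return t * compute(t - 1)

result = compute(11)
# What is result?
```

compute(11) = 11 * 10 * 9 * 8 * 7 * 6 * 5 * 4 * 3 * 2 * 3 = 119750400

Answer: 119750400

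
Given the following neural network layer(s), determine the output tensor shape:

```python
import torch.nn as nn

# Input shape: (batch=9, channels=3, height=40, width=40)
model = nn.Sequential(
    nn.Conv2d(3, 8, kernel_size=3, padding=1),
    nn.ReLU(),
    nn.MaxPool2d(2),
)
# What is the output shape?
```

Input: (9, 3, 40, 40) -> after Conv2d: (9, 8, 40, 40) -> after ReLU: (9, 8, 40, 40) -> Output: (9, 8, 20, 20)

Answer: (9, 8, 20, 20)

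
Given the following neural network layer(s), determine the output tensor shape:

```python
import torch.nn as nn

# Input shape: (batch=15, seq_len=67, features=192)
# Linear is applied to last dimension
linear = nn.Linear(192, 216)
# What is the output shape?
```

Input: (15, 67, 192) -> Output: (15, 67, 216)

Answer: (15, 67, 216)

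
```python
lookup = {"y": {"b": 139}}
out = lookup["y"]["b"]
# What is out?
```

Trace:
`lookup = {"y": {"b": 139}}` → lookup = {'y': {'b': 139}}
`out = lookup["y"]["b"]` → out = 139
So out = 139

Answer: 139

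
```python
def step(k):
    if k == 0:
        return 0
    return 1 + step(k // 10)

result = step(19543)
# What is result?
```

Count of digits of 19543: 5

Answer: 5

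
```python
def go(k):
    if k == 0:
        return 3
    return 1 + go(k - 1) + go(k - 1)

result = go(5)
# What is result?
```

go(k) = 1 + 2·go(k-1), go(0)=3. Closed form: (3+1)·2^5 - 1 = 127.

Answer: 127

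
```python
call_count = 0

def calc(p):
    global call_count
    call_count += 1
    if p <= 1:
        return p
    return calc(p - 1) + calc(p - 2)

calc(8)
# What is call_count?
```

Calls(p) = 1 + Calls(p-1) + Calls(p-2); Calls(0)=Calls(1)=1. For p=8 this gives 67.

Answer: 67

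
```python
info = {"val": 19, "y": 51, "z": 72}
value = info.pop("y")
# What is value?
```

Trace:
`info = {"val": 19, "y": 51, "z": 72}` → info = {'val': 19, 'y': 51, 'z': 72}
`value = info.pop("y")` → info = {'val': 19, 'z': 72}; value = 51
So value = 51

Answer: 51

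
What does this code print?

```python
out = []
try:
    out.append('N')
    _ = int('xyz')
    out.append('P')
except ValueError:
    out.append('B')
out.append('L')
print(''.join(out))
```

Execution trace: 'N' (try body) → 'B' (except ValueError) → 'L' (after the try/except). Output: NBL

Answer: NBL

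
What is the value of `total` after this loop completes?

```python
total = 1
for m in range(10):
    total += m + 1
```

Start at 1, add 1 to 10 = 56
`total` takes the values: 1 → 2 → 4 → 7 → 11 → 16 → 22 → 29 → 37 → 46 → 56

Answer: 56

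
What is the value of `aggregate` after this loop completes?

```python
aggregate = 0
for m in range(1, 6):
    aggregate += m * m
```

Sum of squares 1² to 5² = 55
`aggregate` takes the values: 0 → 1 → 5 → 14 → 30 → 55

Answer: 55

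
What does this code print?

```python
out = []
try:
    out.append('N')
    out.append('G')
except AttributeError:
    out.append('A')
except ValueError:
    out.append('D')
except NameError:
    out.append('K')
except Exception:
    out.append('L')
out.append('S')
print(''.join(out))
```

Execution trace: 'N' (try body) → 'G' (try body, no exception) → 'S' (after the try/except). Output: NGS

Answer: NGS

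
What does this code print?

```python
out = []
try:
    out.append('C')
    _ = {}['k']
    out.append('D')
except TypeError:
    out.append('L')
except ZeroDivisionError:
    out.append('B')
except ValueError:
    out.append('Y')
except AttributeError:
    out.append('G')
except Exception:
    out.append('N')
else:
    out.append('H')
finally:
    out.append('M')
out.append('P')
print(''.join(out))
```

Execution trace: 'C' (try body) → 'N' (except Exception) → 'M' (finally) → 'P' (after the try/except). Output: CNMP

Answer: CNMP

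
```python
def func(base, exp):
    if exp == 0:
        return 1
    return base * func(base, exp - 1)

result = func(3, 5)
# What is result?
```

func(3, 5) = 3 * 3 * 3 * 3 * 3 = 243

Answer: 243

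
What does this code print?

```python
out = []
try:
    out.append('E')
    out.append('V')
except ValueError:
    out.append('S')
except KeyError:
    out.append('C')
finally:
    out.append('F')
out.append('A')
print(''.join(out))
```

Execution trace: 'E' (try body) → 'V' (try body, no exception) → 'F' (finally) → 'A' (after the try/except). Output: EVFA

Answer: EVFA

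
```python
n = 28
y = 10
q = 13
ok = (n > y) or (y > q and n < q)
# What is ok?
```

Trace:
`n = 28` → n = 28
`y = 10` → y = 10
`q = 13` → q = 13
`ok = (n > y) or (y > q and n < q)` → ok = True
So ok = True

Answer: True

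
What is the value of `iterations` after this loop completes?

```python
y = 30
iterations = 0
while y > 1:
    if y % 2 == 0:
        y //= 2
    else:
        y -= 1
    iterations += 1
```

Steps to reduce 30 to 1
`iterations` takes the values: 0 → 1 → 2 → 3 → 4 → 5 → 6 → 7

Answer: 7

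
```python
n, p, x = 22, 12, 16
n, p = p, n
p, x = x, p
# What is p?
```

Trace:
`n, p, x = 22, 12, 16` → n = 22; p = 12; x = 16
`n, p = p, n` → n = 12; p = 22
`p, x = x, p` → p = 16; x = 22
So p = 16

Answer: 16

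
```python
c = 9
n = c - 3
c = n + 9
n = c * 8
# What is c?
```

Trace:
`c = 9` → c = 9
`n = c - 3` → n = 6
`c = n + 9` → c = 15
`n = c * 8` → n = 120
So c = 15

Answer: 15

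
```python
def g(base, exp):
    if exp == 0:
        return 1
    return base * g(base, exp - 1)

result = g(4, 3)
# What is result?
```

g(4, 3) = 4 * 4 * 4 = 64

Answer: 64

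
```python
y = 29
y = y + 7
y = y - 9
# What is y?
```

Trace:
`y = 29` → y = 29
`y = y + 7` → y = 36
`y = y - 9` → y = 27
So y = 27

Answer: 27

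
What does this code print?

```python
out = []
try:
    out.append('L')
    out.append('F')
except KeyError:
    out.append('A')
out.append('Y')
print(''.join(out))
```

Execution trace: 'L' (try body) → 'F' (try body, no exception) → 'Y' (after the try/except). Output: LFY

Answer: LFY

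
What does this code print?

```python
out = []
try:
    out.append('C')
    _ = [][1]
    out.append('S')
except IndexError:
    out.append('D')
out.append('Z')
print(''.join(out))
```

Execution trace: 'C' (try body) → 'D' (except IndexError) → 'Z' (after the try/except). Output: CDZ

Answer: CDZ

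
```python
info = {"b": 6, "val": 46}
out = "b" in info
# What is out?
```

Trace:
`info = {"b": 6, "val": 46}` → info = {'b': 6, 'val': 46}
`out = "b" in info` → out = True
So out = True

Answer: True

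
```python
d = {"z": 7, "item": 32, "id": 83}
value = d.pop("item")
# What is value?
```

Trace:
`d = {"z": 7, "item": 32, "id": 83}` → d = {'z': 7, 'item': 32, 'id': 83}
`value = d.pop("item")` → d = {'z': 7, 'id': 83}; value = 32
So value = 32

Answer: 32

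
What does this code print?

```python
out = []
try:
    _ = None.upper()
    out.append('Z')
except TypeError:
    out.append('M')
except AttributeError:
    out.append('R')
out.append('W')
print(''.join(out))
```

Execution trace: 'R' (except AttributeError) → 'W' (after the try/except). Output: RW

Answer: RW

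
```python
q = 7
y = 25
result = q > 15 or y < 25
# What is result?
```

Trace:
`q = 7` → q = 7
`y = 25` → y = 25
`result = q > 15 or y < 25` → result = False
So result = False

Answer: False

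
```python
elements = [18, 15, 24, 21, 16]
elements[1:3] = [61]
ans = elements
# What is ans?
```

Trace:
`elements = [18, 15, 24, 21, 16]` → elements = [18, 15, 24, 21, 16]
`elements[1:3] = [61]` → elements = [18, 61, 21, 16]
`ans = elements` → ans = [18, 61, 21, 16]
So ans = [18, 61, 21, 16]

Answer: [18, 61, 21, 16]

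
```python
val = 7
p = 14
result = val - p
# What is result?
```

Trace:
`val = 7` → val = 7
`p = 14` → p = 14
`result = val - p` → result = -7
So result = -7

Answer: -7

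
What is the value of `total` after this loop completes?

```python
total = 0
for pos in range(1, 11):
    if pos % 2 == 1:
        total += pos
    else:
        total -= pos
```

Add odd, subtract even
`total` takes the values: 0 → 1 → -1 → 2 → -2 → 3 → -3 → 4 → -4 → 5 → -5

Answer: -5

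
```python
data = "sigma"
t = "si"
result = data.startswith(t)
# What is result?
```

Trace:
`data = "sigma"` → data = 'sigma'
`t = "si"` → t = 'si'
`result = data.startswith(t)` → result = True
So result = True

Answer: True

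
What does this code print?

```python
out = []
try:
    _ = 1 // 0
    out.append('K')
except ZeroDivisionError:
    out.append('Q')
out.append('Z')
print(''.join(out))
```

Execution trace: 'Q' (except ZeroDivisionError) → 'Z' (after the try/except). Output: QZ

Answer: QZ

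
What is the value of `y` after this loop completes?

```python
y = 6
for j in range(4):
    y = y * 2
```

Multiply by 2, 4 times: 6 * 2^4 = 96
`y` takes the values: 6 → 12 → 24 → 48 → 96

Answer: 96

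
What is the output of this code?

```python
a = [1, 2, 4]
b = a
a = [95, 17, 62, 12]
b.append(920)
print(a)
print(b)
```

Key concept: rebinding vs mutation: a is rebound to a new list, b still points at the original.
Step by step:
`a = [1, 2, 4]` → a = [1, 2, 4]
`b = a` → b = [1, 2, 4] (same object as a)
`a = [95, 17, 62, 12]` → a = [95, 17, 62, 12]
`b.append(920)` → b = [1, 2, 4, 920]
`print(a)` → prints [95, 17, 62, 12]
`print(b)` → prints [1, 2, 4, 920]

Answer:
[95, 17, 62, 12]
[1, 2, 4, 920]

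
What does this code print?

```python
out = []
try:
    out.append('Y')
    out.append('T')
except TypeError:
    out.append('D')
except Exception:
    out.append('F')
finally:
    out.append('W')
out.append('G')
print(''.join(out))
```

Execution trace: 'Y' (try body) → 'T' (try body, no exception) → 'W' (finally) → 'G' (after the try/except). Output: YTWG

Answer: YTWG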